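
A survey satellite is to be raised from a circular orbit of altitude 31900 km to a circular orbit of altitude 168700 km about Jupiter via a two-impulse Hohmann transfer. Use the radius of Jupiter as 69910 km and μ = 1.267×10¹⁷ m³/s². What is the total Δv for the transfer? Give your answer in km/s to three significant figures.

Δv_total ≈ 11.7 km/s

r₁ = 69910 + 31900 = 101810 km = 1.0181×10⁸ m.
r₂ = 69910 + 168700 = 238610 km = 2.3861×10⁸ m.
Transfer ellipse a_t = (r₁ + r₂)/2 = 1.702×10⁸ m.
At r₁: circular v_c1 = √(μ/r₁) = 35280 m/s; transfer-perijove v_p = √[μ(2/r₁ − 1/a_t)] = 41770 m/s.
Δv₁ = v_p − v_c1 = 6491 m/s.
At r₂: circular v_c2 = √(μ/r₂) = 23040 m/s; transfer-apojove v_a = √[μ(2/r₂ − 1/a_t)] = 17820 m/s.
Δv₂ = v_c2 − v_a = 5222 m/s.
Total Δv = Δv₁ + Δv₂ = 11710 m/s = 11.71 km/s.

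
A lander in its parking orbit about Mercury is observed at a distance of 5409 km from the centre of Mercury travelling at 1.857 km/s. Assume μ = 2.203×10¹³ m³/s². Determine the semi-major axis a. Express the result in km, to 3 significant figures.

r = 5.409×10⁶ m.
Vis-viva rearranged: 1/a = 2/r − v²/μ = 3.698×10⁻⁷ − 1.565×10⁻⁷ = 2.132×10⁻⁷ m⁻¹.
a = 4.690×10⁶ m = 4690.0 km.

a ≈ 4690 km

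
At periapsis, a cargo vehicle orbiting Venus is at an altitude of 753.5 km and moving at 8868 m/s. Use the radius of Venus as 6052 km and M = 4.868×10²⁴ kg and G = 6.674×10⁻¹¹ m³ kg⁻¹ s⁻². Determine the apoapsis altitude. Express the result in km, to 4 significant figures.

μ = GM = 6.674×10⁻¹¹ × 4.868×10²⁴ = 3.249×10¹⁴ m³/s².
r_p = 6052 + 753.5 = 6805.5 km = 6.806×10⁶ m.
Specific energy ε = v²/2 − μ/r = -8.419×10⁶ J/kg, so a = −μ/(2ε) = 1.930×10⁷ m.
The apsides satisfy r_p + r_a = 2a, so the apoapsis radius is 2a − r_p = 3.179×10⁷ m = 31786 km.
Apoapsis altitude = 31786 − 6052 = 25734 km.

apoapsis altitude ≈ 25730 km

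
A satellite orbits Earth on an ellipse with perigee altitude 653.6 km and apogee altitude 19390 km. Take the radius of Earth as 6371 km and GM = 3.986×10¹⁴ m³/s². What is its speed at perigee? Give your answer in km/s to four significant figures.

r_p = 6371 + 653.6 = 7024.6 km = 7.0246×10⁶ m.
r_a = 6371 + 19390 = 25761 km = 2.5761×10⁷ m.
Semi-major axis a = (r_p + r_a)/2 = 16393 km = 1.639×10⁷ m.
Vis-viva: v² = μ(2/r − 1/a) = 3.986×10¹⁴ × (2.847×10⁻⁷ − 6.100×10⁻⁸) = 8.917×10⁷ m²/s².
v = 9443 m/s = 9.443 km/s.

v ≈ 9.443 km/s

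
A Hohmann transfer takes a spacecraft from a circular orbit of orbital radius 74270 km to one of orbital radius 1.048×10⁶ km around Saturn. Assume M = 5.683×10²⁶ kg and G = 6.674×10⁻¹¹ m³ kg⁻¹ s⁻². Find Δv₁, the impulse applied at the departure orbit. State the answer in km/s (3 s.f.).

μ = GM = 6.674×10⁻¹¹ × 5.683×10²⁶ = 3.793×10¹⁶ m³/s².
r₁ = 74270 km = 7.427×10⁷ m.
r₂ = 1.048×10⁶ km = 1.048×10⁹ m.
Transfer ellipse a_t = (r₁ + r₂)/2 = 5.611×10⁸ m.
At r₁: circular v_c1 = √(μ/r₁) = 22600 m/s; transfer-perikrone v_p = √[μ(2/r₁ − 1/a_t)] = 30880 m/s.
Δv₁ = v_p − v_c1 = 8285 m/s.
= 8.285 km/s.

Δv ≈ 8.28 km/s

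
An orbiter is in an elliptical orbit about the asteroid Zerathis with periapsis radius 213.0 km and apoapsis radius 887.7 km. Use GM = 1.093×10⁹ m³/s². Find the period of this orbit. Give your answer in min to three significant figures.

T ≈ 1290 min

Semi-major axis a = (r_p + r_a)/2 = (213.00 + 887.70)/2 = 550.35 km = 5.504×10⁵ m.
By Kepler's third law T = 2π√(a³/μ) = 2π × 1.235×10⁴ = 7.759×10⁴ s.
= 1293 min.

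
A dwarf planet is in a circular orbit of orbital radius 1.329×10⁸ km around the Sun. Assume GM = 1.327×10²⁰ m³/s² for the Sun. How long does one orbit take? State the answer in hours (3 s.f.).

r = 1.329×10⁸ km = 1.329×10¹¹ m.
Kepler's third law: T = 2π√(r³/μ) = 2π√((1.329×10¹¹)³ / 1.327×10²⁰).
r³/μ = 1.769×10¹³ s², so T = 2π × 4.206×10⁶ = 2.643×10⁷ s.
Converting: 2.643×10⁷ s ÷ 3600 = 7341 hours.

T ≈ 7340 hours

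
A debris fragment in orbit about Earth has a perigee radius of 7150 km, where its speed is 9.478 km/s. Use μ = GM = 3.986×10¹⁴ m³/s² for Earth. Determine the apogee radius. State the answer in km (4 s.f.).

r_p = 7.150×10⁶ m.
Specific energy ε = v²/2 − μ/r = -1.083×10⁷ J/kg, so a = −μ/(2ε) = 1.840×10⁷ m.
The apsides satisfy r_p + r_a = 2a, so the apogee radius is 2a − r_p = 2.965×10⁷ m = 29648 km.

apogee radius ≈ 29650 km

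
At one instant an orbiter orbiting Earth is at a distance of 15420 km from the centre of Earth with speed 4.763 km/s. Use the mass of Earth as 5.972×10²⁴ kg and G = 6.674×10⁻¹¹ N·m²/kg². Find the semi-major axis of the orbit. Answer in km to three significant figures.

a ≈ 13700 km

μ = GM = 6.674×10⁻¹¹ × 5.972×10²⁴ = 3.986×10¹⁴ m³/s².
r = 1.542×10⁷ m.
Specific orbital energy ε = v²/2 − μ/r = (4763)²/2 − 3.986×10¹⁴/1.542×10⁷ = -1.450×10⁷ J/kg.
Since ε = −μ/(2a), a = −μ/(2ε) = 1.374×10⁷ m = 13739 km.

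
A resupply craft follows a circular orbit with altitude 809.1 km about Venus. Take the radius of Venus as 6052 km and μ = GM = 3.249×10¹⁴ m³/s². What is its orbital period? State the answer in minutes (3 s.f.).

r = 6052 + 809.1 = 6861.1 km = 6.8611×10⁶ m.
Kepler's third law: T = 2π√(r³/μ) = 2π√((6.861×10⁶)³ / 3.249×10¹⁴).
r³/μ = 9.941×10⁵ s², so T = 2π × 9.970×10² = 6.265×10³ s.
Converting: 6.265×10³ s ÷ 60.00 = 104.4 minutes.

T ≈ 104 minutes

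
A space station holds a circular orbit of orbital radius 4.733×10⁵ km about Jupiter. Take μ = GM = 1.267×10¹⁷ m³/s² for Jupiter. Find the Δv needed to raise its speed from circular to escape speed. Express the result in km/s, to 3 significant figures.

r = 4.733×10⁵ km = 4.733×10⁸ m.
Circular speed v_c = √(μ/r) = 16360 m/s.
Escape speed v_esc = √(2μ/r) = √2 × v_c = 23140 m/s.
Δv = v_esc − v_c = 6777 m/s = 6.777 km/s.

Δv ≈ 6.78 km/s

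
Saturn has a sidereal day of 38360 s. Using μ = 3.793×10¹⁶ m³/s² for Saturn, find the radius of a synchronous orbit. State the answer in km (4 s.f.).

A synchronous orbit has period T, so by Kepler's third law a = (μT²/4π²)^(1/3).
μT²/4π² = 3.793×10¹⁶ × (3.836×10⁴)² / 39.48 = 1.414×10²⁴ m³.
a = 1.122×10⁸ m = 1.1223×10⁵ km.

r_sync ≈ 1.122×10⁵ km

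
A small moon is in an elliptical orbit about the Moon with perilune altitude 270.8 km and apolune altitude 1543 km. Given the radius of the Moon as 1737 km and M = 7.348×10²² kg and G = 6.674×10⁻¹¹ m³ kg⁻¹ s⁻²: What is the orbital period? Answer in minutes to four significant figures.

μ = GM = 6.674×10⁻¹¹ × 7.348×10²² = 4.904×10¹² m³/s².
r_p = 1737 + 270.8 = 2007.8 km = 2.0078×10⁶ m.
r_a = 1737 + 1543 = 3280.0 km = 3.2800×10⁶ m.
Semi-major axis a = (r_p + r_a)/2 = (2007.8 + 3280.0)/2 = 2643.9 km = 2.644×10⁶ m.
By Kepler's third law T = 2π√(a³/μ) = 2π × 1.941×10³ = 1.220×10⁴ s.
= 203.3 minutes.

T ≈ 203.3 minutes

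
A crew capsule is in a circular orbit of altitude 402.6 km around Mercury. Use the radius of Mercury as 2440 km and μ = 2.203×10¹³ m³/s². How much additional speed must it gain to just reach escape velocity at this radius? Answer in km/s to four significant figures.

Δv ≈ 1.153 km/s

r = 2440 + 402.6 = 2842.6 km = 2.8426×10⁶ m.
Circular speed v_c = √(μ/r) = 2784 m/s.
Escape speed v_esc = √(2μ/r) = √2 × v_c = 3937 m/s.
Δv = v_esc − v_c = 1153 m/s = 1.153 km/s.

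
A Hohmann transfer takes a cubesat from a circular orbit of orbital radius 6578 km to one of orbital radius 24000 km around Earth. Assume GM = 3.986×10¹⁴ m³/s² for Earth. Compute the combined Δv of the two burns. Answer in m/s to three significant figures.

r₁ = 6578 km = 6.578×10⁶ m.
r₂ = 24000 km = 2.400×10⁷ m.
Transfer ellipse a_t = (r₁ + r₂)/2 = 1.529×10⁷ m.
At r₁: circular v_c1 = √(μ/r₁) = 7784 m/s; transfer-perigee v_p = √[μ(2/r₁ − 1/a_t)] = 9753 m/s.
Δv₁ = v_p − v_c1 = 1969 m/s.
At r₂: circular v_c2 = √(μ/r₂) = 4075 m/s; transfer-apogee v_a = √[μ(2/r₂ − 1/a_t)] = 2673 m/s.
Δv₂ = v_c2 − v_a = 1402 m/s.
Total Δv = Δv₁ + Δv₂ = 3371 m/s.

Δv_total ≈ 3370 m/s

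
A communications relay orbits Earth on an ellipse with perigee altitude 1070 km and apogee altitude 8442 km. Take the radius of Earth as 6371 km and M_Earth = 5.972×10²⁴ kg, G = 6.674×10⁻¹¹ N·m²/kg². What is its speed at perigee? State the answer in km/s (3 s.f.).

μ = GM = 6.674×10⁻¹¹ × 5.972×10²⁴ = 3.986×10¹⁴ m³/s².
r_p = 6371 + 1070 = 7441.0 km = 7.4410×10⁶ m.
r_a = 6371 + 8442 = 14813 km = 1.4813×10⁷ m.
Semi-major axis a = (r_p + r_a)/2 = 11127 km = 1.113×10⁷ m.
Vis-viva: v² = μ(2/r − 1/a) = 3.986×10¹⁴ × (2.688×10⁻⁷ − 8.987×10⁻⁸) = 7.131×10⁷ m²/s².
v = 8444 m/s = 8.444 km/s.

v ≈ 8.44 km/s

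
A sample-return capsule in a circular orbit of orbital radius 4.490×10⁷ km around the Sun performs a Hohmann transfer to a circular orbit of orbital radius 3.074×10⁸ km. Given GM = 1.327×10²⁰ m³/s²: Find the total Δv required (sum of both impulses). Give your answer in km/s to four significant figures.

Δv_total ≈ 27.74 km/s

r₁ = 4.490×10⁷ km = 4.490×10¹⁰ m.
r₂ = 3.074×10⁸ km = 3.074×10¹¹ m.
Transfer ellipse a_t = (r₁ + r₂)/2 = 1.762×10¹¹ m.
At r₁: circular v_c1 = √(μ/r₁) = 54360 m/s; transfer-perihelion v_p = √[μ(2/r₁ − 1/a_t)] = 71820 m/s.
Δv₁ = v_p − v_c1 = 17450 m/s.
At r₂: circular v_c2 = √(μ/r₂) = 20780 m/s; transfer-aphelion v_a = √[μ(2/r₂ − 1/a_t)] = 10490 m/s.
Δv₂ = v_c2 − v_a = 10290 m/s.
Total Δv = Δv₁ + Δv₂ = 27740 m/s = 27.74 km/s.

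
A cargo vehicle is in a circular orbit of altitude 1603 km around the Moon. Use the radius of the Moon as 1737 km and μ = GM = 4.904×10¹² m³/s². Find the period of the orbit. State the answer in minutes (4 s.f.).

T ≈ 288.7 minutes

r = 1737 + 1603 = 3340.0 km = 3.3400×10⁶ m.
Kepler's third law: T = 2π√(r³/μ) = 2π√((3.340×10⁶)³ / 4.904×10¹²).
r³/μ = 7.598×10⁶ s², so T = 2π × 2.756×10³ = 1.732×10⁴ s.
Converting: 1.732×10⁴ s ÷ 60.00 = 288.7 minutes.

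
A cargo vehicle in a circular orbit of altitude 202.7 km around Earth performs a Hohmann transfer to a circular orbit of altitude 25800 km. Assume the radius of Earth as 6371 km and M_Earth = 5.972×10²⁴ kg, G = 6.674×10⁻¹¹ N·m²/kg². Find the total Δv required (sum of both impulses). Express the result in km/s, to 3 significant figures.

Δv_total ≈ 3.72 km/s

μ = GM = 6.674×10⁻¹¹ × 5.972×10²⁴ = 3.986×10¹⁴ m³/s².
r₁ = 6371 + 202.7 = 6573.7 km = 6.5737×10⁶ m.
r₂ = 6371 + 25800 = 32171 km = 3.2171×10⁷ m.
Transfer ellipse a_t = (r₁ + r₂)/2 = 1.937×10⁷ m.
At r₁: circular v_c1 = √(μ/r₁) = 7787 m/s; transfer-perigee v_p = √[μ(2/r₁ − 1/a_t)] = 10030 m/s.
Δv₁ = v_p − v_c1 = 2248 m/s.
At r₂: circular v_c2 = √(μ/r₂) = 3520 m/s; transfer-apogee v_a = √[μ(2/r₂ − 1/a_t)] = 2050 m/s.
Δv₂ = v_c2 − v_a = 1469 m/s.
Total Δv = Δv₁ + Δv₂ = 3717 m/s = 3.717 km/s.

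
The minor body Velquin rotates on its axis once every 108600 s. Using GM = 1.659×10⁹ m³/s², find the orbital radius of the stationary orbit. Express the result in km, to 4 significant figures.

r_sync ≈ 791.4 km

A synchronous orbit has period T, so by Kepler's third law a = (μT²/4π²)^(1/3).
μT²/4π² = 1.659×10⁹ × (1.086×10⁵)² / 39.48 = 4.956×10¹⁷ m³.
a = 7.914×10⁵ m = 791.37 km.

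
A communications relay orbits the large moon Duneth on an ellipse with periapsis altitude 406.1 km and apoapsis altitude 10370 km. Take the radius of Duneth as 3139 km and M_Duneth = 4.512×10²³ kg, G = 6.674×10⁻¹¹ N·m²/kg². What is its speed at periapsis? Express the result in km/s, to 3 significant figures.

v ≈ 3.67 km/s

μ = GM = 6.674×10⁻¹¹ × 4.512×10²³ = 3.011×10¹³ m³/s².
r_p = 3139 + 406.1 = 3545.1 km = 3.5451×10⁶ m.
r_a = 3139 + 10370 = 13509 km = 1.3509×10⁷ m.
Semi-major axis a = (r_p + r_a)/2 = 8527.0 km = 8.527×10⁶ m.
Vis-viva: v² = μ(2/r − 1/a) = 3.011×10¹³ × (5.642×10⁻⁷ − 1.173×10⁻⁷) = 1.346×10⁷ m²/s².
v = 3668 m/s = 3.668 km/s.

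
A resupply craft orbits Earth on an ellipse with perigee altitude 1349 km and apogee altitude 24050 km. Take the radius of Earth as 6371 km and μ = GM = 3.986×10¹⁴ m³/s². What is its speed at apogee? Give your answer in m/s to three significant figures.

v ≈ 2300 m/s

r_p = 6371 + 1349 = 7720.0 km = 7.7200×10⁶ m.
r_a = 6371 + 24050 = 30421 km = 3.0421×10⁷ m.
Semi-major axis a = (r_p + r_a)/2 = 19070 km = 1.907×10⁷ m.
Vis-viva: v² = μ(2/r − 1/a) = 3.986×10¹⁴ × (6.574×10⁻⁸ − 5.244×10⁻⁸) = 5.304×10⁶ m²/s².
v = 2303 m/s.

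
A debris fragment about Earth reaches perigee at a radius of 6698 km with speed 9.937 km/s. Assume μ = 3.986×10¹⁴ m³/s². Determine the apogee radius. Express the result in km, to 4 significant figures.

r_p = 6.698×10⁶ m.
Specific energy ε = v²/2 − μ/r = -1.014×10⁷ J/kg, so a = −μ/(2ε) = 1.966×10⁷ m.
The apsides satisfy r_p + r_a = 2a, so the apogee radius is 2a − r_p = 3.262×10⁷ m = 32618 km.

apogee radius ≈ 32620 km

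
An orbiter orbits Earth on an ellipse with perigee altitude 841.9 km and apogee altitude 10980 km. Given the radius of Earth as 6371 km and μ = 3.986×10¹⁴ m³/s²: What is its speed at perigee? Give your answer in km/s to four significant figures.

v ≈ 8.836 km/s

r_p = 6371 + 841.9 = 7212.9 km = 7.2129×10⁶ m.
r_a = 6371 + 10980 = 17351 km = 1.7351×10⁷ m.
Semi-major axis a = (r_p + r_a)/2 = 12282 km = 1.228×10⁷ m.
Vis-viva: v² = μ(2/r − 1/a) = 3.986×10¹⁴ × (2.773×10⁻⁷ − 8.142×10⁻⁸) = 7.807×10⁷ m²/s².
v = 8836 m/s = 8.836 km/s.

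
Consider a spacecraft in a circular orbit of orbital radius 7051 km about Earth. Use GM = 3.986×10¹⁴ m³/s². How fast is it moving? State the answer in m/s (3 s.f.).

v ≈ 7520 m/s

r = 7051 km = 7.051×10⁶ m.
For a circular orbit v = √(μ/r) = √(3.986×10¹⁴ / 7.051×10⁶) = √(5.653×10⁷) = 7519 m/s.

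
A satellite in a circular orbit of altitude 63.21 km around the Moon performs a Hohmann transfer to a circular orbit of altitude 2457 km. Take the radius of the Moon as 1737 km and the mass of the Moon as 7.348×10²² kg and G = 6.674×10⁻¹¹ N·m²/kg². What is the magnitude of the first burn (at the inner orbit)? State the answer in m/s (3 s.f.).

Δv ≈ 302 m/s

μ = GM = 6.674×10⁻¹¹ × 7.348×10²² = 4.904×10¹² m³/s².
r₁ = 1737 + 63.21 = 1800.2 km = 1.8002×10⁶ m.
r₂ = 1737 + 2457 = 4194.0 km = 4.1940×10⁶ m.
Transfer ellipse a_t = (r₁ + r₂)/2 = 2.997×10⁶ m.
At r₁: circular v_c1 = √(μ/r₁) = 1651 m/s; transfer-perilune v_p = √[μ(2/r₁ − 1/a_t)] = 1952 m/s.
Δv₁ = v_p − v_c1 = 301.9 m/s.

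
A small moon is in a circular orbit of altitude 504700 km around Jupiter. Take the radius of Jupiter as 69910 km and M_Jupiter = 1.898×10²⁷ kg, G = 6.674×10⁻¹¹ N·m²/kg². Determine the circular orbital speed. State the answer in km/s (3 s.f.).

μ = GM = 6.674×10⁻¹¹ × 1.898×10²⁷ = 1.267×10¹⁷ m³/s².
r = 69910 + 504700 = 574610 km = 5.7461×10⁸ m.
For a circular orbit v = √(μ/r) = √(1.267×10¹⁷ / 5.746×10⁸) = √(2.204×10⁸) = 14850 m/s.
That is 14.85 km/s.

v ≈ 14.8 km/s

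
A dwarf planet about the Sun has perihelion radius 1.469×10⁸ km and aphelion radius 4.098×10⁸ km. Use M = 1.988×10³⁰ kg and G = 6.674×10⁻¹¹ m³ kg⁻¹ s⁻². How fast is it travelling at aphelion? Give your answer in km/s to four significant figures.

v ≈ 13.07 km/s

μ = GM = 6.674×10⁻¹¹ × 1.988×10³⁰ = 1.327×10²⁰ m³/s².
Semi-major axis a = (r_p + r_a)/2 = 2.7835×10⁸ km = 2.784×10¹¹ m.
Vis-viva: v² = μ(2/r − 1/a) = 1.327×10²⁰ × (4.880×10⁻¹² − 3.593×10⁻¹²) = 1.709×10⁸ m²/s².
v = 13070 m/s = 13.07 km/s.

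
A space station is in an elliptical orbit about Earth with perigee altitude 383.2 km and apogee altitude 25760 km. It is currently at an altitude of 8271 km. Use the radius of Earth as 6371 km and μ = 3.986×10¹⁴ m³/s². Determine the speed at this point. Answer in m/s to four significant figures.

v ≈ 5826 m/s

r_p = 6371 + 383.2 = 6754.2 km = 6.7542×10⁶ m.
r_a = 6371 + 25760 = 32131 km = 3.2131×10⁷ m.
r = 6371 + 8271 = 14642 km = 1.464×10⁷ m.
Semi-major axis a = (r_p + r_a)/2 = 19443 km = 1.944×10⁷ m.
Vis-viva: v² = μ(2/r − 1/a) = 3.986×10¹⁴ × (1.366×10⁻⁷ − 5.143×10⁻⁸) = 3.394×10⁷ m²/s².
v = 5826 m/s.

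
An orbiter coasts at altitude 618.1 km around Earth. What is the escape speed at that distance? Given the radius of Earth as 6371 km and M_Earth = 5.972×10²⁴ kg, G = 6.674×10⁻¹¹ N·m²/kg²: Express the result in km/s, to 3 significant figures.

v_esc ≈ 10.7 km/s

μ = GM = 6.674×10⁻¹¹ × 5.972×10²⁴ = 3.986×10¹⁴ m³/s².
r = 6371 + 618.1 = 6989.1 km = 6.9891×10⁶ m.
Escape speed v_esc = √(2μ/r) = √(2 × 3.986×10¹⁴ / 6.989×10⁶) = √(1.141×10⁸) = 10680 m/s.
= 10.68 km/s.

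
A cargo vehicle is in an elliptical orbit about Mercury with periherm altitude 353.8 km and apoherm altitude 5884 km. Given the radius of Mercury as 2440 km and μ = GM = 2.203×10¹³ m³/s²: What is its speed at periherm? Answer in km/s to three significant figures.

r_p = 2440 + 353.8 = 2793.8 km = 2.7938×10⁶ m.
r_a = 2440 + 5884 = 8324.0 km = 8.3240×10⁶ m.
Semi-major axis a = (r_p + r_a)/2 = 5558.9 km = 5.559×10⁶ m.
Vis-viva: v² = μ(2/r − 1/a) = 2.203×10¹³ × (7.159×10⁻⁷ − 1.799×10⁻⁷) = 1.181×10⁷ m²/s².
v = 3436 m/s = 3.436 km/s.

v ≈ 3.44 km/s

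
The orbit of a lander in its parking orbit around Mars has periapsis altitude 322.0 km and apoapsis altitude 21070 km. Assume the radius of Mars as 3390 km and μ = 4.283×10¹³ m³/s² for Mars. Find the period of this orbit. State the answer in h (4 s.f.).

r_p = 3390 + 322.0 = 3712.0 km = 3.7120×10⁶ m.
r_a = 3390 + 21070 = 24460 km = 2.4460×10⁷ m.
Semi-major axis a = (r_p + r_a)/2 = (3712.0 + 24460)/2 = 14086 km = 1.409×10⁷ m.
By Kepler's third law T = 2π√(a³/μ) = 2π × 8.078×10³ = 5.076×10⁴ s.
= 14.10 h.

T ≈ 14.10 h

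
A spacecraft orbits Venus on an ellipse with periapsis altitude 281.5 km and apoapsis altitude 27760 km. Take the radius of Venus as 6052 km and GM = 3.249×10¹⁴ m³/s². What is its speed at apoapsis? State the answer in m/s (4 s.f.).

v ≈ 1741 m/s

r_p = 6052 + 281.5 = 6333.5 km = 6.3335×10⁶ m.
r_a = 6052 + 27760 = 33812 km = 3.3812×10⁷ m.
Semi-major axis a = (r_p + r_a)/2 = 20073 km = 2.007×10⁷ m.
Vis-viva: v² = μ(2/r − 1/a) = 3.249×10¹⁴ × (5.915×10⁻⁸ − 4.982×10⁻⁸) = 3.032×10⁶ m²/s².
v = 1741 m/s.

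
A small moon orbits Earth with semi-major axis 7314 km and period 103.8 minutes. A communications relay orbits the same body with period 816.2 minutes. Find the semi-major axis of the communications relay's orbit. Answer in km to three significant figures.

a₂ ≈ 28900 km

Kepler's third law: a³ ∝ T², so a₂ = a₁ (T₂/T₁)^(2/3).
T₂/T₁ = 7.863, (T₂/T₁)^(2/3) = 3.954.
a₂ = 7314 × 3.954 = 28920 km.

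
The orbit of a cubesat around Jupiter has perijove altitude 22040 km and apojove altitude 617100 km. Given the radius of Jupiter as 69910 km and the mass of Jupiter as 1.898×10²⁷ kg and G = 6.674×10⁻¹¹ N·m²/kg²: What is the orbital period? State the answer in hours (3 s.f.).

μ = GM = 6.674×10⁻¹¹ × 1.898×10²⁷ = 1.267×10¹⁷ m³/s².
r_p = 69910 + 22040 = 91950 km = 9.1950×10⁷ m.
r_a = 69910 + 617100 = 687010 km = 6.8701×10⁸ m.
Semi-major axis a = (r_p + r_a)/2 = (91950 + 6.8701×10⁵)/2 = 3.8948×10⁵ km = 3.895×10⁸ m.
By Kepler's third law T = 2π√(a³/μ) = 2π × 2.160×10⁴ = 1.357×10⁵ s.
= 37.69 hours.

T ≈ 37.7 hours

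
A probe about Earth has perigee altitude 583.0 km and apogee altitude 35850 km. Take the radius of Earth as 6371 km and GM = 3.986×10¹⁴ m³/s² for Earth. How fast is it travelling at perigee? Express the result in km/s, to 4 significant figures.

v ≈ 9.921 km/s

r_p = 6371 + 583.0 = 6954.0 km = 6.9540×10⁶ m.
r_a = 6371 + 35850 = 42221 km = 4.2221×10⁷ m.
Semi-major axis a = (r_p + r_a)/2 = 24588 km = 2.459×10⁷ m.
Vis-viva: v² = μ(2/r − 1/a) = 3.986×10¹⁴ × (2.876×10⁻⁷ − 4.067×10⁻⁸) = 9.843×10⁷ m²/s².
v = 9921 m/s = 9.921 km/s.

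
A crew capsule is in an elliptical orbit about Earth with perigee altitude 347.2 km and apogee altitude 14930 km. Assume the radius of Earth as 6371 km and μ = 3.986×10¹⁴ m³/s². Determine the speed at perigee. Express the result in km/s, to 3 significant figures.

r_p = 6371 + 347.2 = 6718.2 km = 6.7182×10⁶ m.
r_a = 6371 + 14930 = 21301 km = 2.1301×10⁷ m.
Semi-major axis a = (r_p + r_a)/2 = 14010 km = 1.401×10⁷ m.
Vis-viva: v² = μ(2/r − 1/a) = 3.986×10¹⁴ × (2.977×10⁻⁷ − 7.138×10⁻⁸) = 9.021×10⁷ m²/s².
v = 9498 m/s = 9.498 km/s.

v ≈ 9.50 km/s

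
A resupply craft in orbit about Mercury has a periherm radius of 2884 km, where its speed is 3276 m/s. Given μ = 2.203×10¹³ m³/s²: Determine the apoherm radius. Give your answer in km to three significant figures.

r_p = 2.884×10⁶ m.
Specific energy ε = v²/2 − μ/r = -2.273×10⁶ J/kg, so a = −μ/(2ε) = 4.847×10⁶ m.
The apsides satisfy r_p + r_a = 2a, so the apoherm radius is 2a − r_p = 6.810×10⁶ m = 6809.7 km.

apoherm radius ≈ 6810 km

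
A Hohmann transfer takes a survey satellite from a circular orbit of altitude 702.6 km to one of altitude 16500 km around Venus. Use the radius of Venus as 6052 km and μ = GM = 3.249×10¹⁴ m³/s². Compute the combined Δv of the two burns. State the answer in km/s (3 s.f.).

r₁ = 6052 + 702.6 = 6754.6 km = 6.7546×10⁶ m.
r₂ = 6052 + 16500 = 22552 km = 2.2552×10⁷ m.
Transfer ellipse a_t = (r₁ + r₂)/2 = 1.465×10⁷ m.
At r₁: circular v_c1 = √(μ/r₁) = 6935 m/s; transfer-periapsis v_p = √[μ(2/r₁ − 1/a_t)] = 8604 m/s.
Δv₁ = v_p − v_c1 = 1669 m/s.
At r₂: circular v_c2 = √(μ/r₂) = 3796 m/s; transfer-apoapsis v_a = √[μ(2/r₂ − 1/a_t)] = 2577 m/s.
Δv₂ = v_c2 − v_a = 1219 m/s.
Total Δv = Δv₁ + Δv₂ = 2887 m/s = 2.887 km/s.

Δv_total ≈ 2.89 km/s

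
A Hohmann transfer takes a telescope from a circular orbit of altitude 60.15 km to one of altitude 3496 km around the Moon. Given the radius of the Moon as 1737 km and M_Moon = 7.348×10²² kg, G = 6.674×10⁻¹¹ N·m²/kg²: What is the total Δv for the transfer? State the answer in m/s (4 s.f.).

μ = GM = 6.674×10⁻¹¹ × 7.348×10²² = 4.904×10¹² m³/s².
r₁ = 1737 + 60.15 = 1797.2 km = 1.7972×10⁶ m.
r₂ = 1737 + 3496 = 5233.0 km = 5.2330×10⁶ m.
Transfer ellipse a_t = (r₁ + r₂)/2 = 3.515×10⁶ m.
At r₁: circular v_c1 = √(μ/r₁) = 1652 m/s; transfer-perilune v_p = √[μ(2/r₁ − 1/a_t)] = 2016 m/s.
Δv₁ = v_p − v_c1 = 363.6 m/s.
At r₂: circular v_c2 = √(μ/r₂) = 968.1 m/s; transfer-apolune v_a = √[μ(2/r₂ − 1/a_t)] = 692.2 m/s.
Δv₂ = v_c2 − v_a = 275.9 m/s.
Total Δv = Δv₁ + Δv₂ = 639.5 m/s.

Δv_total ≈ 639.5 m/s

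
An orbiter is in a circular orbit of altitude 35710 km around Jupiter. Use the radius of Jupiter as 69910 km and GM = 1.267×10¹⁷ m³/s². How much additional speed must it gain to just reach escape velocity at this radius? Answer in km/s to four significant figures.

r = 69910 + 35710 = 105620 km = 1.0562×10⁸ m.
Circular speed v_c = √(μ/r) = 34640 m/s.
Escape speed v_esc = √(2μ/r) = √2 × v_c = 48980 m/s.
Δv = v_esc − v_c = 14350 m/s = 14.35 km/s.

Δv ≈ 14.35 km/s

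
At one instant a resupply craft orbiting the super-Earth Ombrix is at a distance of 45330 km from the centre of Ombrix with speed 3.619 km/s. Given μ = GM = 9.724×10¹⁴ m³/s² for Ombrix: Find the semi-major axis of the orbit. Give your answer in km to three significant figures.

r = 4.533×10⁷ m.
Specific orbital energy ε = v²/2 − μ/r = (3619)²/2 − 9.724×10¹⁴/4.533×10⁷ = -1.490×10⁷ J/kg.
Since ε = −μ/(2a), a = −μ/(2ε) = 3.262×10⁷ m = 32624 km.

a ≈ 32600 km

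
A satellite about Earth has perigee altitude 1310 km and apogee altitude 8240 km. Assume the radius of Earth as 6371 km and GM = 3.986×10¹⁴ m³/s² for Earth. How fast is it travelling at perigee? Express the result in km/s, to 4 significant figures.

r_p = 6371 + 1310 = 7681.0 km = 7.6810×10⁶ m.
r_a = 6371 + 8240 = 14611 km = 1.4611×10⁷ m.
Semi-major axis a = (r_p + r_a)/2 = 11146 km = 1.115×10⁷ m.
Vis-viva: v² = μ(2/r − 1/a) = 3.986×10¹⁴ × (2.604×10⁻⁷ − 8.972×10⁻⁸) = 6.803×10⁷ m²/s².
v = 8248 m/s = 8.248 km/s.

v ≈ 8.248 km/s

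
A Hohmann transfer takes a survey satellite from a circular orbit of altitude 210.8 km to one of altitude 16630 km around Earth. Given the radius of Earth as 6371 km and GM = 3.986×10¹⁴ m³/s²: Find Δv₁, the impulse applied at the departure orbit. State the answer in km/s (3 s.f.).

r₁ = 6371 + 210.8 = 6581.8 km = 6.5818×10⁶ m.
r₂ = 6371 + 16630 = 23001 km = 2.3001×10⁷ m.
Transfer ellipse a_t = (r₁ + r₂)/2 = 1.479×10⁷ m.
At r₁: circular v_c1 = √(μ/r₁) = 7782 m/s; transfer-perigee v_p = √[μ(2/r₁ − 1/a_t)] = 9704 m/s.
Δv₁ = v_p − v_c1 = 1922 m/s.
= 1.922 km/s.

Δv ≈ 1.92 km/s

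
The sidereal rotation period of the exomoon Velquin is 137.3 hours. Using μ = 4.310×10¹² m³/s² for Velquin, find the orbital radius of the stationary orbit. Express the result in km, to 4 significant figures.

T = 137.3 hours = 4.943×10⁵ s.
A synchronous orbit has period T, so by Kepler's third law a = (μT²/4π²)^(1/3).
μT²/4π² = 4.310×10¹² × (4.943×10⁵)² / 39.48 = 2.667×10²² m³.
a = 2.988×10⁷ m = 29878 km.

r_sync ≈ 29880 km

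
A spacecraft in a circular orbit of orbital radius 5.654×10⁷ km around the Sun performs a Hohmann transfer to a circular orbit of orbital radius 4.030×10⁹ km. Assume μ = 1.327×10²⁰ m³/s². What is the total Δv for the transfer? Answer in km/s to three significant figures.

r₁ = 5.654×10⁷ km = 5.654×10¹⁰ m.
r₂ = 4.030×10⁹ km = 4.030×10¹² m.
Transfer ellipse a_t = (r₁ + r₂)/2 = 2.043×10¹² m.
At r₁: circular v_c1 = √(μ/r₁) = 48450 m/s; transfer-perihelion v_p = √[μ(2/r₁ − 1/a_t)] = 68040 m/s.
Δv₁ = v_p − v_c1 = 19590 m/s.
At r₂: circular v_c2 = √(μ/r₂) = 5738 m/s; transfer-aphelion v_a = √[μ(2/r₂ − 1/a_t)] = 954.5 m/s.
Δv₂ = v_c2 − v_a = 4784 m/s.
Total Δv = Δv₁ + Δv₂ = 24380 m/s = 24.38 km/s.

Δv_total ≈ 24.4 km/s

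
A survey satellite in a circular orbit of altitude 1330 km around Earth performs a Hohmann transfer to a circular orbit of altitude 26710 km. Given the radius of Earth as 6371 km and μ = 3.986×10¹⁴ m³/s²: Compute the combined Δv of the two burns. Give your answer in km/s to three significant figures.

Δv_total ≈ 3.31 km/s

r₁ = 6371 + 1330 = 7701.0 km = 7.7010×10⁶ m.
r₂ = 6371 + 26710 = 33081 km = 3.3081×10⁷ m.
Transfer ellipse a_t = (r₁ + r₂)/2 = 2.039×10⁷ m.
At r₁: circular v_c1 = √(μ/r₁) = 7194 m/s; transfer-perigee v_p = √[μ(2/r₁ − 1/a_t)] = 9164 m/s.
Δv₁ = v_p − v_c1 = 1969 m/s.
At r₂: circular v_c2 = √(μ/r₂) = 3471 m/s; transfer-apogee v_a = √[μ(2/r₂ − 1/a_t)] = 2133 m/s.
Δv₂ = v_c2 − v_a = 1338 m/s.
Total Δv = Δv₁ + Δv₂ = 3307 m/s = 3.307 km/s.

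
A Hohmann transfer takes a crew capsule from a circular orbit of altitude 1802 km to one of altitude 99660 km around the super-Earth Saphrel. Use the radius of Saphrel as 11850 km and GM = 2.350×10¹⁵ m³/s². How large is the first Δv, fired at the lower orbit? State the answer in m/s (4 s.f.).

Δv ≈ 4393 m/s

r₁ = 11850 + 1802 = 13652 km = 1.3652×10⁷ m.
r₂ = 11850 + 99660 = 111510 km = 1.1151×10⁸ m.
Transfer ellipse a_t = (r₁ + r₂)/2 = 6.258×10⁷ m.
At r₁: circular v_c1 = √(μ/r₁) = 13120 m/s; transfer-periapsis v_p = √[μ(2/r₁ − 1/a_t)] = 17510 m/s.
Δv₁ = v_p − v_c1 = 4393 m/s.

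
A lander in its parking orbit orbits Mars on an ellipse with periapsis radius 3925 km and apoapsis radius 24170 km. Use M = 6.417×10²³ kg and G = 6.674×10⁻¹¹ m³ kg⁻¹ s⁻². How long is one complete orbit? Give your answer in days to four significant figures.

T ≈ 0.5851 days

μ = GM = 6.674×10⁻¹¹ × 6.417×10²³ = 4.283×10¹³ m³/s².
Semi-major axis a = (r_p + r_a)/2 = (3925.0 + 24170)/2 = 14048 km = 1.405×10⁷ m.
By Kepler's third law T = 2π√(a³/μ) = 2π × 8.045×10³ = 5.055×10⁴ s.
= 0.5851 days.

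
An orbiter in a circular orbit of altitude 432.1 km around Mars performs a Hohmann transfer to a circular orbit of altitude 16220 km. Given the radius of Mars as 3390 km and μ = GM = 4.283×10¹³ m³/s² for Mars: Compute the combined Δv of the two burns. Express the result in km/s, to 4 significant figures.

Δv_total ≈ 1.617 km/s

r₁ = 3390 + 432.1 = 3822.1 km = 3.8221×10⁶ m.
r₂ = 3390 + 16220 = 19610 km = 1.9610×10⁷ m.
Transfer ellipse a_t = (r₁ + r₂)/2 = 1.172×10⁷ m.
At r₁: circular v_c1 = √(μ/r₁) = 3348 m/s; transfer-periapsis v_p = √[μ(2/r₁ − 1/a_t)] = 4331 m/s.
Δv₁ = v_p − v_c1 = 983.3 m/s.
At r₂: circular v_c2 = √(μ/r₂) = 1478 m/s; transfer-apoapsis v_a = √[μ(2/r₂ − 1/a_t)] = 844.1 m/s.
Δv₂ = v_c2 − v_a = 633.8 m/s.
Total Δv = Δv₁ + Δv₂ = 1617 m/s = 1.617 km/s.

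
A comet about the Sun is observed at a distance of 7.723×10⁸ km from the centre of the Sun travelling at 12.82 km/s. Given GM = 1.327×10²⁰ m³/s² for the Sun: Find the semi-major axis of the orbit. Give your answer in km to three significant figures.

a ≈ 7.40×10⁸ km

r = 7.723×10¹¹ m.
Specific orbital energy ε = v²/2 − μ/r = (12820)²/2 − 1.327×10²⁰/7.723×10¹¹ = -8.965×10⁷ J/kg.
Since ε = −μ/(2a), a = −μ/(2ε) = 7.401×10¹¹ m = 7.4012×10⁸ km.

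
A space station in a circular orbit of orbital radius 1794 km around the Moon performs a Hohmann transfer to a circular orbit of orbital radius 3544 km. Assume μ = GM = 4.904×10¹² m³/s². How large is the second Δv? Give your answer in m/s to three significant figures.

Δv ≈ 212 m/s

r₁ = 1794 km = 1.794×10⁶ m.
r₂ = 3544 km = 3.544×10⁶ m.
Transfer ellipse a_t = (r₁ + r₂)/2 = 2.669×10⁶ m.
At r₁: circular v_c1 = √(μ/r₁) = 1653 m/s; transfer-perilune v_p = √[μ(2/r₁ − 1/a_t)] = 1905 m/s.
At r₂: circular v_c2 = √(μ/r₂) = 1176 m/s; transfer-apolune v_a = √[μ(2/r₂ − 1/a_t)] = 964.4 m/s.
Δv₂ = v_c2 − v_a = 211.9 m/s.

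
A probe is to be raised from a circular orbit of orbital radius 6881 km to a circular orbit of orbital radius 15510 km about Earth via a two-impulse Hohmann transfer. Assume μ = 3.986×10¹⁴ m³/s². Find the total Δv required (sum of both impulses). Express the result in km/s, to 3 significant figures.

r₁ = 6881 km = 6.881×10⁶ m.
r₂ = 15510 km = 1.551×10⁷ m.
Transfer ellipse a_t = (r₁ + r₂)/2 = 1.120×10⁷ m.
At r₁: circular v_c1 = √(μ/r₁) = 7611 m/s; transfer-perigee v_p = √[μ(2/r₁ − 1/a_t)] = 8958 m/s.
Δv₁ = v_p − v_c1 = 1347 m/s.
At r₂: circular v_c2 = √(μ/r₂) = 5069 m/s; transfer-apogee v_a = √[μ(2/r₂ − 1/a_t)] = 3974 m/s.
Δv₂ = v_c2 − v_a = 1095 m/s.
Total Δv = Δv₁ + Δv₂ = 2442 m/s = 2.442 km/s.

Δv_total ≈ 2.44 km/s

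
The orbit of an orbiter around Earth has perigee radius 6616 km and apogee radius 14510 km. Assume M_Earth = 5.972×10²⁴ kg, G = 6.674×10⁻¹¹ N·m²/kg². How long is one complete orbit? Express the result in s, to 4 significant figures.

μ = GM = 6.674×10⁻¹¹ × 5.972×10²⁴ = 3.986×10¹⁴ m³/s².
Semi-major axis a = (r_p + r_a)/2 = (6616.0 + 14510)/2 = 10563 km = 1.056×10⁷ m.
By Kepler's third law T = 2π√(a³/μ) = 2π × 1.720×10³ = 1.080×10⁴ s.

T ≈ 10800 s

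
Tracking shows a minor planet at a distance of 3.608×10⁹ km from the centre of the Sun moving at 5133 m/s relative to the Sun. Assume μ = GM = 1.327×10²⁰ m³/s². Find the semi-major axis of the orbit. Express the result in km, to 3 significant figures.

r = 3.608×10¹² m.
Vis-viva rearranged: 1/a = 2/r − v²/μ = 5.543×10⁻¹³ − 1.986×10⁻¹³ = 3.558×10⁻¹³ m⁻¹.
a = 2.811×10¹² m = 2.8108×10⁹ km.

a ≈ 2.81×10⁹ km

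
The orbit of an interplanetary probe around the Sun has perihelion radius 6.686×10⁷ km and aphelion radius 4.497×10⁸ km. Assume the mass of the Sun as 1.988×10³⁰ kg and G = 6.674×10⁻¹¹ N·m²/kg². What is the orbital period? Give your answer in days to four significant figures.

T ≈ 828.7 days

μ = GM = 6.674×10⁻¹¹ × 1.988×10³⁰ = 1.327×10²⁰ m³/s².
Semi-major axis a = (r_p + r_a)/2 = (6.6860×10⁷ + 4.4970×10⁸)/2 = 2.5828×10⁸ km = 2.583×10¹¹ m.
By Kepler's third law T = 2π√(a³/μ) = 2π × 1.140×10⁷ = 7.160×10⁷ s.
= 828.7 days.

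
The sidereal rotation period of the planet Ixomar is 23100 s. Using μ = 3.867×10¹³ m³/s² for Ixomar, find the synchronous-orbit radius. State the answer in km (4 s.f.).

A synchronous orbit has period T, so by Kepler's third law a = (μT²/4π²)^(1/3).
μT²/4π² = 3.867×10¹³ × (2.310×10⁴)² / 39.48 = 5.227×10²⁰ m³.
a = 8.055×10⁶ m = 8055.3 km.

r_sync ≈ 8055 km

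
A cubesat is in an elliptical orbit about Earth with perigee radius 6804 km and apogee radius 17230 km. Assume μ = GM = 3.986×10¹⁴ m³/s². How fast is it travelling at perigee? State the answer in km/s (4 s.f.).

v ≈ 9.165 km/s

Semi-major axis a = (r_p + r_a)/2 = 12017 km = 1.202×10⁷ m.
Vis-viva: v² = μ(2/r − 1/a) = 3.986×10¹⁴ × (2.939×10⁻⁷ − 8.322×10⁻⁸) = 8.400×10⁷ m²/s².
v = 9165 m/s = 9.165 km/s.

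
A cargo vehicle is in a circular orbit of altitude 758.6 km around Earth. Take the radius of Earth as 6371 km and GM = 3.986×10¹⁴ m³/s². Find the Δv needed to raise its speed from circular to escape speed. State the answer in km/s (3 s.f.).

r = 6371 + 758.6 = 7129.6 km = 7.1296×10⁶ m.
Circular speed v_c = √(μ/r) = 7477 m/s.
Escape speed v_esc = √(2μ/r) = √2 × v_c = 10570 m/s.
Δv = v_esc − v_c = 3097 m/s = 3.097 km/s.

Δv ≈ 3.10 km/s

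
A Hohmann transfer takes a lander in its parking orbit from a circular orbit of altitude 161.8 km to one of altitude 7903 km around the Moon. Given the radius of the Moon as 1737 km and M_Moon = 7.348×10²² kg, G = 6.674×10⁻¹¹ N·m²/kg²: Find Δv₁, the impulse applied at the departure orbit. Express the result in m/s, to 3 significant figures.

Δv ≈ 470 m/s

μ = GM = 6.674×10⁻¹¹ × 7.348×10²² = 4.904×10¹² m³/s².
r₁ = 1737 + 161.8 = 1898.8 km = 1.8988×10⁶ m.
r₂ = 1737 + 7903 = 9640.0 km = 9.6400×10⁶ m.
Transfer ellipse a_t = (r₁ + r₂)/2 = 5.769×10⁶ m.
At r₁: circular v_c1 = √(μ/r₁) = 1607 m/s; transfer-perilune v_p = √[μ(2/r₁ − 1/a_t)] = 2077 m/s.
Δv₁ = v_p − v_c1 = 470.3 m/s.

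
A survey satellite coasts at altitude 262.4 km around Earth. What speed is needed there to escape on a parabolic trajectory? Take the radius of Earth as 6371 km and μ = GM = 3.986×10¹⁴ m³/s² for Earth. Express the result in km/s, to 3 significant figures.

r = 6371 + 262.4 = 6633.4 km = 6.6334×10⁶ m.
Escape speed v_esc = √(2μ/r) = √(2 × 3.986×10¹⁴ / 6.633×10⁶) = √(1.202×10⁸) = 10960 m/s.
= 10.96 km/s.

v_esc ≈ 11.0 km/s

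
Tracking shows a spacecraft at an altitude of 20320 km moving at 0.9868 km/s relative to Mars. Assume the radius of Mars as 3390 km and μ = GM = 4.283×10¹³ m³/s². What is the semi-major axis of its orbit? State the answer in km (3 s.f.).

a ≈ 16200 km

r = 3390 + 20320 = 23710 km = 2.371×10⁷ m.
Vis-viva rearranged: 1/a = 2/r − v²/μ = 8.435×10⁻⁸ − 2.274×10⁻⁸ = 6.162×10⁻⁸ m⁻¹.
a = 1.623×10⁷ m = 16229 km.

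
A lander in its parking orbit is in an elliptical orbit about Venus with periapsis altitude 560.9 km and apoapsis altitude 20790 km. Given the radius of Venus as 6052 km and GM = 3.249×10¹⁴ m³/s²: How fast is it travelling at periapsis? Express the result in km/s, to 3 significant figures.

v ≈ 8.88 km/s

r_p = 6052 + 560.9 = 6612.9 km = 6.6129×10⁶ m.
r_a = 6052 + 20790 = 26842 km = 2.6842×10⁷ m.
Semi-major axis a = (r_p + r_a)/2 = 16727 km = 1.673×10⁷ m.
Vis-viva: v² = μ(2/r − 1/a) = 3.249×10¹⁴ × (3.024×10⁻⁷ − 5.978×10⁻⁸) = 7.884×10⁷ m²/s².
v = 8879 m/s = 8.879 km/s.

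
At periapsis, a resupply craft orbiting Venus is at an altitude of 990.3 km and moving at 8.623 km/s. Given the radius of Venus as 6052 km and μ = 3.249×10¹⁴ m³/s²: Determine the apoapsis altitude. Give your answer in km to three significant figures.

r_p = 6052 + 990.3 = 7042.3 km = 7.042×10⁶ m.
Specific energy ε = v²/2 − μ/r = -8.957×10⁶ J/kg, so a = −μ/(2ε) = 1.814×10⁷ m.
The apsides satisfy r_p + r_a = 2a, so the apoapsis radius is 2a − r_p = 2.923×10⁷ m = 29229 km.
Apoapsis altitude = 29229 − 6052 = 23177 km.

apoapsis altitude ≈ 23200 km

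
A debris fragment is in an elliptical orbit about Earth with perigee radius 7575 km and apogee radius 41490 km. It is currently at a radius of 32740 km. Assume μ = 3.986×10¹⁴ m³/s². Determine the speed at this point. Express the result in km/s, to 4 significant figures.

Semi-major axis a = (r_p + r_a)/2 = 24532 km = 2.453×10⁷ m.
Vis-viva: v² = μ(2/r − 1/a) = 3.986×10¹⁴ × (6.109×10⁻⁸ − 4.076×10⁻⁸) = 8.102×10⁶ m²/s².
v = 2846 m/s = 2.846 km/s.

v ≈ 2.846 km/s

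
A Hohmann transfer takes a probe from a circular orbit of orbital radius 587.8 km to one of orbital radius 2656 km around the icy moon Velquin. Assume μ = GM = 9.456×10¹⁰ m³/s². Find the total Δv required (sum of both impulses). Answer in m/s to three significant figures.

Δv_total ≈ 187 m/s

r₁ = 587.8 km = 5.878×10⁵ m.
r₂ = 2656 km = 2.656×10⁶ m.
Transfer ellipse a_t = (r₁ + r₂)/2 = 1.622×10⁶ m.
At r₁: circular v_c1 = √(μ/r₁) = 401.1 m/s; transfer-periapsis v_p = √[μ(2/r₁ − 1/a_t)] = 513.3 m/s.
Δv₁ = v_p − v_c1 = 112.2 m/s.
At r₂: circular v_c2 = √(μ/r₂) = 188.7 m/s; transfer-apoapsis v_a = √[μ(2/r₂ − 1/a_t)] = 113.6 m/s.
Δv₂ = v_c2 − v_a = 75.10 m/s.
Total Δv = Δv₁ + Δv₂ = 187.3 m/s.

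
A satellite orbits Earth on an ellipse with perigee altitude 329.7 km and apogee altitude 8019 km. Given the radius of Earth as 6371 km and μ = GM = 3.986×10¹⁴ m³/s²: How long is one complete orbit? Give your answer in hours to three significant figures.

r_p = 6371 + 329.7 = 6700.7 km = 6.7007×10⁶ m.
r_a = 6371 + 8019 = 14390 km = 1.4390×10⁷ m.
Semi-major axis a = (r_p + r_a)/2 = (6700.7 + 14390)/2 = 10545 km = 1.055×10⁷ m.
By Kepler's third law T = 2π√(a³/μ) = 2π × 1.715×10³ = 1.078×10⁴ s.
= 2.994 hours.

T ≈ 2.99 hours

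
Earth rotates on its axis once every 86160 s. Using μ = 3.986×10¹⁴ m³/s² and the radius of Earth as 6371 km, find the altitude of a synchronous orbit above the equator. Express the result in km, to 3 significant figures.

A synchronous orbit has period T, so by Kepler's third law a = (μT²/4π²)^(1/3).
μT²/4π² = 3.986×10¹⁴ × (8.616×10⁴)² / 39.48 = 7.495×10²² m³.
a = 4.216×10⁷ m = 42163 km.
Altitude h = a − R = 42163 − 6371 = 35792 km.

h_sync ≈ 35800 km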